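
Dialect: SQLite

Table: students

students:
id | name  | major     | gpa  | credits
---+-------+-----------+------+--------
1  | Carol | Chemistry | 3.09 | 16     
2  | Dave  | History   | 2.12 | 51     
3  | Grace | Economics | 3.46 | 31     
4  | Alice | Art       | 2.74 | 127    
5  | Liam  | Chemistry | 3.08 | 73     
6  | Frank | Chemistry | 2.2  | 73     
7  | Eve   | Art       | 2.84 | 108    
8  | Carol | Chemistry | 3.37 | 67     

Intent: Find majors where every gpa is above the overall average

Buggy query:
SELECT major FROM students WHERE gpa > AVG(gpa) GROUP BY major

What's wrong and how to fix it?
Bug: AVG() is an aggregate; it can't sit directly in WHERE

Fix: Use a subquery for AVG and a HAVING MIN(...) filter so the condition holds for every row in the group

Corrected query:
SELECT major FROM students GROUP BY major HAVING MIN(gpa) > (SELECT AVG(gpa) FROM students)

Result:
major    
---------
Economics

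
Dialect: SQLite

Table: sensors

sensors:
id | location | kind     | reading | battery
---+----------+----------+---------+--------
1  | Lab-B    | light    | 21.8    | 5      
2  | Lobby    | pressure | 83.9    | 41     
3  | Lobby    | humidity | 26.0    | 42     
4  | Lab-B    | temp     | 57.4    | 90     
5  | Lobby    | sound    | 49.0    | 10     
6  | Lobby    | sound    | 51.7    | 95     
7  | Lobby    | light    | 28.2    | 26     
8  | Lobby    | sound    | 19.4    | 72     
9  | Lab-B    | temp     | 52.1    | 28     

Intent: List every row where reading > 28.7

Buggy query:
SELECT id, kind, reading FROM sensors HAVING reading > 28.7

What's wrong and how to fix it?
Bug: This is a non-aggregate query (no GROUP BY, no aggregates), so in SQLite the HAVING clause is invalid here; a row-level condition belongs in WHERE

Fix: Use WHERE for row-level filtering

Corrected query:
SELECT id, kind, reading FROM sensors WHERE reading > 28.7

Result:
id | kind     | reading
---+----------+--------
2  | pressure | 83.9   
4  | temp     | 57.4   
5  | sound    | 49     
6  | sound    | 51.7   
9  | temp     | 52.1   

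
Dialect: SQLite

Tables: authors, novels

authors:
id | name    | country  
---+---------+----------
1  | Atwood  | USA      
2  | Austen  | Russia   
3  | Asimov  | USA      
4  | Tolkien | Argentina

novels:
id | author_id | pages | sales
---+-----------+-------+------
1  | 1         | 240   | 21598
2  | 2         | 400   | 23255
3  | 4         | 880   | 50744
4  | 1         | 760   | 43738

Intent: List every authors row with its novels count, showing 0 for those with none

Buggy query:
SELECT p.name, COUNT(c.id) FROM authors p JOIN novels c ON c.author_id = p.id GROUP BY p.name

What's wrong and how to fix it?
Bug: An inner join excludes parents with zero children

Fix: Use LEFT JOIN so parents without children still appear (COUNT(c.id) gives 0)

Corrected query:
SELECT p.name, COUNT(c.id) FROM authors p LEFT JOIN novels c ON c.author_id = p.id GROUP BY p.name

Result:
name    | COUNT(c.id)
--------+------------
Asimov  | 0          
Atwood  | 2          
Austen  | 1          
Tolkien | 1          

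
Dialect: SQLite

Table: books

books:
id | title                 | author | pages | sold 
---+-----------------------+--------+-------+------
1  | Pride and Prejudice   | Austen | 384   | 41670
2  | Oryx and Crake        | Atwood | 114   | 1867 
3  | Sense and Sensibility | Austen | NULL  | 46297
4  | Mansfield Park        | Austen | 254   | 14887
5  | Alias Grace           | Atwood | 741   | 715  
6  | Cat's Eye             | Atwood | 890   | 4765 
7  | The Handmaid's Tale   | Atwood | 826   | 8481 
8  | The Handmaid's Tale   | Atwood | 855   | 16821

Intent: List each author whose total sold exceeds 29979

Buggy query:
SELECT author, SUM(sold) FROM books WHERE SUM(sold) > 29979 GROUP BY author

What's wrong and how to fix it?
Bug: Aggregate functions cannot appear in a WHERE clause

Fix: Move the aggregate condition to a HAVING clause

Corrected query:
SELECT author, SUM(sold) FROM books GROUP BY author HAVING SUM(sold) > 29979

Result:
author | SUM(sold)
-------+----------
Atwood | 32649    
Austen | 102854   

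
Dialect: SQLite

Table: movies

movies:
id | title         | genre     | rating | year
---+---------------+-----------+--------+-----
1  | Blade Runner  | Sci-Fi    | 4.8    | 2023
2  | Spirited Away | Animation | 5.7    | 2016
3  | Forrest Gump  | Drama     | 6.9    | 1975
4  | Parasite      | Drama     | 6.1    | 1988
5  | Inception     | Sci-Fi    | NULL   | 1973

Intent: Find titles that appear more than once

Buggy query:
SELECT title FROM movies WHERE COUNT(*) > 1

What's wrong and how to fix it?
Bug: WHERE can't reference COUNT(*); aggregates are computed after WHERE

Fix: GROUP BY title, then filter groups with HAVING COUNT(*) > 1

Corrected query:
SELECT title FROM movies GROUP BY title HAVING COUNT(*) > 1

Result:
(no rows)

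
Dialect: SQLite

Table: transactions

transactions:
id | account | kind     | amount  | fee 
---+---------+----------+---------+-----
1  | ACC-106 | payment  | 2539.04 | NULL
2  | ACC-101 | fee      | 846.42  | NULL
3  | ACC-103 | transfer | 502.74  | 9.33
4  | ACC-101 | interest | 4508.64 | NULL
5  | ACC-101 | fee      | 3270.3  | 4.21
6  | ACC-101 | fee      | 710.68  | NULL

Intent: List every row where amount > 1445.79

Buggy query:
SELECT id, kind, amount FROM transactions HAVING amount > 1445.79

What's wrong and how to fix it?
Bug: HAVING filters the output of aggregation, but this query has no GROUP BY and no aggregate functions, so SQLite rejects it (HAVING clause on a non-aggregate query); the condition here is per row

Fix: Use WHERE for row-level filtering

Corrected query:
SELECT id, kind, amount FROM transactions WHERE amount > 1445.79

Result:
id | kind     | amount 
---+----------+--------
1  | payment  | 2539.04
4  | interest | 4508.64
5  | fee      | 3270.3 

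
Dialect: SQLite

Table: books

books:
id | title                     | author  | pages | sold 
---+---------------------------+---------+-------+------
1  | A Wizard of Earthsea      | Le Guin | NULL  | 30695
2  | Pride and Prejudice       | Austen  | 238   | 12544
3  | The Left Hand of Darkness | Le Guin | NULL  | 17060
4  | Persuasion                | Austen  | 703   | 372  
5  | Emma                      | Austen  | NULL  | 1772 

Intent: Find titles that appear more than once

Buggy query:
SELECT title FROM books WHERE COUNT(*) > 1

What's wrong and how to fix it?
Bug: COUNT(*) is an aggregate and cannot be used in WHERE

Fix: GROUP BY title, then filter groups with HAVING COUNT(*) > 1

Corrected query:
SELECT title FROM books GROUP BY title HAVING COUNT(*) > 1

Result:
(no rows)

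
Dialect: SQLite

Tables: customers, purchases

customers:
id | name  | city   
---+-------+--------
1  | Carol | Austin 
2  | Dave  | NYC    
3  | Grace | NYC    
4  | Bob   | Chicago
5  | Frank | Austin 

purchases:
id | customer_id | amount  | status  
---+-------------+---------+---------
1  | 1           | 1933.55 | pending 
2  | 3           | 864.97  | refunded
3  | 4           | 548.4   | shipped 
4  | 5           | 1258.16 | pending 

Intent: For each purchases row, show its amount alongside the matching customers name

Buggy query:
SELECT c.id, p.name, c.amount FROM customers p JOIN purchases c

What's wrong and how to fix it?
Bug: Missing join condition: each purchases row is matched to all customers rows instead of just its own

Fix: Add ON c.customer_id = p.id to the JOIN

Corrected query:
SELECT c.id, p.name, c.amount FROM customers p JOIN purchases c ON c.customer_id = p.id

Result:
id | name  | amount 
---+-------+--------
1  | Carol | 1933.55
2  | Grace | 864.97 
3  | Bob   | 548.4  
4  | Frank | 1258.16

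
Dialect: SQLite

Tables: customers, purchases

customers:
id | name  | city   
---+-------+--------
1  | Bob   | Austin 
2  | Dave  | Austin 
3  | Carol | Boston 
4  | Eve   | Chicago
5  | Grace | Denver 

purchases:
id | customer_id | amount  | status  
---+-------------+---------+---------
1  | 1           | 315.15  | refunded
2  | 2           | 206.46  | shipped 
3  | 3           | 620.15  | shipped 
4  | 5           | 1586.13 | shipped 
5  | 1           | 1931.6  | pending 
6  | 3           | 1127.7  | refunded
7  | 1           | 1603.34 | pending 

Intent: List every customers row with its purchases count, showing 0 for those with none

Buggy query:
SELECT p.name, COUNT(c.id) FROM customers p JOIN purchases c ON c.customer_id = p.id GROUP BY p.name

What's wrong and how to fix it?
Bug: INNER JOIN drops customers rows that have no matching purchases rows

Fix: Switch to LEFT JOIN to retain unmatched parent rows

Corrected query:
SELECT p.name, COUNT(c.id) FROM customers p LEFT JOIN purchases c ON c.customer_id = p.id GROUP BY p.name

Result:
name  | COUNT(c.id)
------+------------
Bob   | 3          
Carol | 2          
Dave  | 1          
Eve   | 0          
Grace | 1          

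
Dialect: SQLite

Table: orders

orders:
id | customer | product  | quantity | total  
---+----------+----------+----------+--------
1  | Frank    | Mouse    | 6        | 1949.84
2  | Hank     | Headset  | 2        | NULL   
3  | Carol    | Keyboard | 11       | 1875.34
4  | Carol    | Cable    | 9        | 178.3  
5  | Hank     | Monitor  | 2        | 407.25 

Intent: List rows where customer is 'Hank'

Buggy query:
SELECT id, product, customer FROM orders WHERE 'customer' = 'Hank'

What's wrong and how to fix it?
Bug: Single quotes denote string literals in SQL; the column name is being compared as a constant string

Fix: Remove the quotes around the column name (or use double quotes for an identifier)

Corrected query:
SELECT id, product, customer FROM orders WHERE customer = 'Hank'

Result:
id | product | customer
---+---------+---------
2  | Headset | Hank    
5  | Monitor | Hank    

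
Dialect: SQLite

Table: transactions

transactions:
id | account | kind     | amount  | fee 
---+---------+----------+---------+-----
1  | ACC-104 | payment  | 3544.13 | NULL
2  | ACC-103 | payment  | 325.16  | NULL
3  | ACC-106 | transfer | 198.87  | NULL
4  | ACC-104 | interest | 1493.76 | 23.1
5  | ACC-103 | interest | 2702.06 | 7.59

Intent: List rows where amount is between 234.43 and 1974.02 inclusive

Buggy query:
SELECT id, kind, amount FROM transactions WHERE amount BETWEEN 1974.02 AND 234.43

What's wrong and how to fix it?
Bug: The bounds are reversed; BETWEEN a AND b requires a <= b to match anything

Fix: Write BETWEEN 234.43 AND 1974.02

Corrected query:
SELECT id, kind, amount FROM transactions WHERE amount BETWEEN 234.43 AND 1974.02

Result:
id | kind     | amount 
---+----------+--------
2  | payment  | 325.16 
4  | interest | 1493.76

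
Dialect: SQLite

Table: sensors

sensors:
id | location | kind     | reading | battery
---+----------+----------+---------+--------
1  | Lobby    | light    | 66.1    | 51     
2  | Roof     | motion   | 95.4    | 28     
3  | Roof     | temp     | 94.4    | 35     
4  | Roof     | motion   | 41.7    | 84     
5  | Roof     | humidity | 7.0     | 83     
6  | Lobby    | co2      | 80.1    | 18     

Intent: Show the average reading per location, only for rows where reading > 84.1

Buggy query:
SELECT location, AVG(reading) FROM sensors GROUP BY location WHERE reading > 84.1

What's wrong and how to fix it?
Bug: Row-level WHERE must come before GROUP BY in the clause order

Fix: Move the WHERE clause before GROUP BY

Corrected query:
SELECT location, AVG(reading) FROM sensors WHERE reading > 84.1 GROUP BY location

Result:
location | AVG(reading)
---------+-------------
Roof     | 94.9        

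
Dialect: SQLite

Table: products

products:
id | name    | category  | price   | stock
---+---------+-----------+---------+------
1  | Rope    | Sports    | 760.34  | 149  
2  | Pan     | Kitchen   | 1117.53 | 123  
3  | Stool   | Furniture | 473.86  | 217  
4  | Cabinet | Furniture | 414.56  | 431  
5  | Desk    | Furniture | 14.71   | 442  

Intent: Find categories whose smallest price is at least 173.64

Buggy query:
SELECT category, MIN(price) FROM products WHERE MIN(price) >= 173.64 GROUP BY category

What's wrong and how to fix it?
Bug: Aggregates like MIN are computed per group after WHERE runs

Fix: Use HAVING for the per-group MIN condition

Corrected query:
SELECT category, MIN(price) FROM products GROUP BY category HAVING MIN(price) >= 173.64

Result:
category | MIN(price)
---------+-----------
Kitchen  | 1117.53   
Sports   | 760.34    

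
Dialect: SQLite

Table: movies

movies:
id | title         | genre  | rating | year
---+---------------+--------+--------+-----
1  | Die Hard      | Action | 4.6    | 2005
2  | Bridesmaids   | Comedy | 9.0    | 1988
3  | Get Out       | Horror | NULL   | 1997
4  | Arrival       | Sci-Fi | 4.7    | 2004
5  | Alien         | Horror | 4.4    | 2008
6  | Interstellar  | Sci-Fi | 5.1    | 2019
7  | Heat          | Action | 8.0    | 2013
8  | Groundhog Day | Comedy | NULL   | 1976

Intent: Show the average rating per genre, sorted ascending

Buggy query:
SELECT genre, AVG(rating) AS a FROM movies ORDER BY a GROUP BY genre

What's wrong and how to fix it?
Bug: ORDER BY appears before GROUP BY; SQL clause order requires GROUP BY first

Fix: Move ORDER BY to the end, after GROUP BY

Corrected query:
SELECT genre, AVG(rating) AS a FROM movies GROUP BY genre ORDER BY a

Result:
genre  | a  
-------+----
Horror | 4.4
Sci-Fi | 4.9
Action | 6.3
Comedy | 9  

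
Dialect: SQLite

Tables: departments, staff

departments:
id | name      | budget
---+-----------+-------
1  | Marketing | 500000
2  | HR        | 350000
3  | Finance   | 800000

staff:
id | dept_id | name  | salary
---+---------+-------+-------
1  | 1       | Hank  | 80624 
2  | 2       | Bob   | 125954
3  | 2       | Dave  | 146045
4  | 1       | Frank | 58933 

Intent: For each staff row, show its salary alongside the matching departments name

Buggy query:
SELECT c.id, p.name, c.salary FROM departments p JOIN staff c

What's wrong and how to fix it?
Bug: Missing join condition: each staff row is matched to all departments rows instead of just its own

Fix: Specify the join condition linking the foreign key to the parent id

Corrected query:
SELECT c.id, p.name, c.salary FROM departments p JOIN staff c ON c.dept_id = p.id

Result:
id | name      | salary
---+-----------+-------
1  | Marketing | 80624 
2  | HR        | 125954
3  | HR        | 146045
4  | Marketing | 58933 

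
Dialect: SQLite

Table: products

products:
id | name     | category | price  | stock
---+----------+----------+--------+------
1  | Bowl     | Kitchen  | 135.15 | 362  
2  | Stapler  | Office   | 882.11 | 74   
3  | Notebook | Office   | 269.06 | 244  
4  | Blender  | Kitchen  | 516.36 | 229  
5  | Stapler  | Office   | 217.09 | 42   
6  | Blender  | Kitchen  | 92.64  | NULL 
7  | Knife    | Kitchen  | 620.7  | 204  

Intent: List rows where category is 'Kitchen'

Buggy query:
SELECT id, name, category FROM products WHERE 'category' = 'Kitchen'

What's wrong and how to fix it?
Bug: Single quotes denote string literals in SQL; the column name is being compared as a constant string

Fix: Reference the column as category without single quotes

Corrected query:
SELECT id, name, category FROM products WHERE category = 'Kitchen'

Result:
id | name    | category
---+---------+---------
1  | Bowl    | Kitchen 
4  | Blender | Kitchen 
6  | Blender | Kitchen 
7  | Knife   | Kitchen 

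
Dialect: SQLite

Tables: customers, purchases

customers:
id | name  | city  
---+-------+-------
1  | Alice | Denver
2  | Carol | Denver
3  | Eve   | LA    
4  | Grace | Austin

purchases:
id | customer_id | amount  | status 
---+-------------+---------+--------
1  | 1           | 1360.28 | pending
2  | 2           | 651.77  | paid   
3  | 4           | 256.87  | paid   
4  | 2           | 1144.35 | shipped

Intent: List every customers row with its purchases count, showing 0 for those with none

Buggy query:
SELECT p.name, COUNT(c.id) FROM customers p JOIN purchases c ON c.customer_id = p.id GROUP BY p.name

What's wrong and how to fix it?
Bug: INNER JOIN drops customers rows that have no matching purchases rows

Fix: Switch to LEFT JOIN to retain unmatched parent rows

Corrected query:
SELECT p.name, COUNT(c.id) FROM customers p LEFT JOIN purchases c ON c.customer_id = p.id GROUP BY p.name

Result:
name  | COUNT(c.id)
------+------------
Alice | 1          
Carol | 2          
Eve   | 0          
Grace | 1          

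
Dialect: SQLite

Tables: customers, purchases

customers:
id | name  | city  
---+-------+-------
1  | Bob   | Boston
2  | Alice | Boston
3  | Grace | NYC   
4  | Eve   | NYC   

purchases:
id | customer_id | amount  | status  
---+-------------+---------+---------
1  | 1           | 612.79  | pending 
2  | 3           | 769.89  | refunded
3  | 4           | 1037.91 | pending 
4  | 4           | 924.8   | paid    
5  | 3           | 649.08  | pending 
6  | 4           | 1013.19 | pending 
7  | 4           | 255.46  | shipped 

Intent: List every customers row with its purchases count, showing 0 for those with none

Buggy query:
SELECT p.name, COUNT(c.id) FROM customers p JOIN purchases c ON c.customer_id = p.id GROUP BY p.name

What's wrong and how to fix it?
Bug: INNER JOIN drops customers rows that have no matching purchases rows

Fix: Switch to LEFT JOIN to retain unmatched parent rows

Corrected query:
SELECT p.name, COUNT(c.id) FROM customers p LEFT JOIN purchases c ON c.customer_id = p.id GROUP BY p.name

Result:
name  | COUNT(c.id)
------+------------
Alice | 0          
Bob   | 1          
Eve   | 4          
Grace | 2          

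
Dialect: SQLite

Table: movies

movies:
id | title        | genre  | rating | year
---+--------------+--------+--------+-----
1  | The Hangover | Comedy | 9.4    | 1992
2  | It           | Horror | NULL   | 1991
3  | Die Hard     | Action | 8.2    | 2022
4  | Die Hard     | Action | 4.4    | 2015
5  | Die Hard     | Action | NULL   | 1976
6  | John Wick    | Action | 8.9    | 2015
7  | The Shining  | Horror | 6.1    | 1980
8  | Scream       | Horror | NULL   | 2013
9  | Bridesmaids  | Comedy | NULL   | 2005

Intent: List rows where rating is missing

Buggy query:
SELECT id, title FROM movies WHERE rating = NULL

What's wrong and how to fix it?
Bug: Comparing to NULL with '=' never matches; NULL = NULL is unknown, not true

Fix: Replace '= NULL' with 'IS NULL'

Corrected query:
SELECT id, title FROM movies WHERE rating IS NULL

Result:
id | title      
---+------------
2  | It         
5  | Die Hard   
8  | Scream     
9  | Bridesmaids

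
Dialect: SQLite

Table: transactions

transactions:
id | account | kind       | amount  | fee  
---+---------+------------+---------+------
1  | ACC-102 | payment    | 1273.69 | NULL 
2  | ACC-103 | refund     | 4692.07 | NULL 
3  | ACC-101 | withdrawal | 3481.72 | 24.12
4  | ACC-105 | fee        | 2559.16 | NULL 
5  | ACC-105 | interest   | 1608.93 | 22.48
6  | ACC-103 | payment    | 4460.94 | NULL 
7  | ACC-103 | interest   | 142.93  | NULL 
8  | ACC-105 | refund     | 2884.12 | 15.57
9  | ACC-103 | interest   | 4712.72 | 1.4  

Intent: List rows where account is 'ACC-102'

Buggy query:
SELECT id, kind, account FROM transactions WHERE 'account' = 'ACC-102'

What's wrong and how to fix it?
Bug: Single quotes denote string literals in SQL; the column name is being compared as a constant string

Fix: Remove the quotes around the column name (or use double quotes for an identifier)

Corrected query:
SELECT id, kind, account FROM transactions WHERE account = 'ACC-102'

Result:
id | kind    | account
---+---------+--------
1  | payment | ACC-102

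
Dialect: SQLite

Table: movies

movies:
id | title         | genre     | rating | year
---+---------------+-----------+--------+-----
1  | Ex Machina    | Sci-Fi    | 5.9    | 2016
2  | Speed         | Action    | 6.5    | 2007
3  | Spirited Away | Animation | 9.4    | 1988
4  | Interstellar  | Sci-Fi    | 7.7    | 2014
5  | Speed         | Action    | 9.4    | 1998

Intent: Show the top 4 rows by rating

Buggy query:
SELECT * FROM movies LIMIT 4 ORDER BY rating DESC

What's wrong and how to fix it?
Bug: ORDER BY cannot follow LIMIT; LIMIT is the final clause

Fix: Swap the clauses: ORDER BY first, then LIMIT

Corrected query:
SELECT * FROM movies ORDER BY rating DESC LIMIT 4

Result:
id | title         | genre     | rating | year
---+---------------+-----------+--------+-----
3  | Spirited Away | Animation | 9.4    | 1988
5  | Speed         | Action    | 9.4    | 1998
4  | Interstellar  | Sci-Fi    | 7.7    | 2014
2  | Speed         | Action    | 6.5    | 2007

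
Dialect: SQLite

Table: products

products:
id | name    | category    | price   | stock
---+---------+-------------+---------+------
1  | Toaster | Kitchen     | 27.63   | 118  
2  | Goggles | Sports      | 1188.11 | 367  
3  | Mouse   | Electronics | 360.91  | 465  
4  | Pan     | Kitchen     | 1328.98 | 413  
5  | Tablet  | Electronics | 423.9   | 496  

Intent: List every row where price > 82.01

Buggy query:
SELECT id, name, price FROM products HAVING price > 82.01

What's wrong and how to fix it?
Bug: HAVING filters the output of aggregation, but this query has no GROUP BY and no aggregate functions, so SQLite rejects it (HAVING clause on a non-aggregate query); the condition here is per row

Fix: Use WHERE for row-level filtering

Corrected query:
SELECT id, name, price FROM products WHERE price > 82.01

Result:
id | name    | price  
---+---------+--------
2  | Goggles | 1188.11
3  | Mouse   | 360.91 
4  | Pan     | 1328.98
5  | Tablet  | 423.9  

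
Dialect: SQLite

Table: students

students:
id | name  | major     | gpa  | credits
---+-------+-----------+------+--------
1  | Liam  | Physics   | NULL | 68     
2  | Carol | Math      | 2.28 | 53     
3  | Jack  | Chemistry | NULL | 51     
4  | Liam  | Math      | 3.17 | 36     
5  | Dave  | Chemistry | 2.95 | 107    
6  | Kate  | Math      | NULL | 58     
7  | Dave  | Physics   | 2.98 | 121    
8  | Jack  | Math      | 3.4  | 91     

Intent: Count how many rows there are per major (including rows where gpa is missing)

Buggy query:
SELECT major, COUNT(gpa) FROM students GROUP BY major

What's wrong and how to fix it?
Bug: COUNT(column) counts non-NULL values only; rows with NULL gpa aren't counted

Fix: Replace COUNT(gpa) with COUNT(*)

Corrected query:
SELECT major, COUNT(*) FROM students GROUP BY major

Result:
major     | COUNT(*)
----------+---------
Chemistry | 2       
Math      | 4       
Physics   | 2       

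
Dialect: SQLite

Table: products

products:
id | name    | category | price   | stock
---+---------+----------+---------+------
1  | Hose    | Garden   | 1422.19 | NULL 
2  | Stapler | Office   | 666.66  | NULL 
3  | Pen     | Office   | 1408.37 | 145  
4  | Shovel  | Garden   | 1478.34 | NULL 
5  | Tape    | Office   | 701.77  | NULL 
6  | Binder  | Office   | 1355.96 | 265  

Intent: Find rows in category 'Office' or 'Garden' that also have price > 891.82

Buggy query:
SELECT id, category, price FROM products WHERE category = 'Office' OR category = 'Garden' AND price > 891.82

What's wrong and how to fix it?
Bug: AND binds tighter than OR, so this parses as category = 'Office' OR (category = 'Garden' AND price > 891.82)

Fix: Add parentheses around the OR so the AND applies to both alternatives

Corrected query:
SELECT id, category, price FROM products WHERE (category = 'Office' OR category = 'Garden') AND price > 891.82

Result:
id | category | price  
---+----------+--------
1  | Garden   | 1422.19
3  | Office   | 1408.37
4  | Garden   | 1478.34
6  | Office   | 1355.96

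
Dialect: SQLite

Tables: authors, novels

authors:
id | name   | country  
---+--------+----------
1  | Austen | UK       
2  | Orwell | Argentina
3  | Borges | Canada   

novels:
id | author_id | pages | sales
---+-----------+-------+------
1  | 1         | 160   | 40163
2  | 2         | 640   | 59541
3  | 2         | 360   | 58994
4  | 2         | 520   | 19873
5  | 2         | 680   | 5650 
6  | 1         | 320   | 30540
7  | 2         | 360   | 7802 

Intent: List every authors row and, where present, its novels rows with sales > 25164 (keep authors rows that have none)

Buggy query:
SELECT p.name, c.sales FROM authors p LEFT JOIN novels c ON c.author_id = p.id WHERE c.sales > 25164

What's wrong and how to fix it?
Bug: A WHERE condition on the right-hand table after LEFT JOIN drops unmatched parents

Fix: Put 'c.sales > 25164' in the JOIN's ON clause instead of WHERE

Corrected query:
SELECT p.name, c.sales FROM authors p LEFT JOIN novels c ON c.author_id = p.id AND c.sales > 25164

Result:
name   | sales
-------+------
Austen | 30540
Austen | 40163
Orwell | 58994
Orwell | 59541
Borges | NULL 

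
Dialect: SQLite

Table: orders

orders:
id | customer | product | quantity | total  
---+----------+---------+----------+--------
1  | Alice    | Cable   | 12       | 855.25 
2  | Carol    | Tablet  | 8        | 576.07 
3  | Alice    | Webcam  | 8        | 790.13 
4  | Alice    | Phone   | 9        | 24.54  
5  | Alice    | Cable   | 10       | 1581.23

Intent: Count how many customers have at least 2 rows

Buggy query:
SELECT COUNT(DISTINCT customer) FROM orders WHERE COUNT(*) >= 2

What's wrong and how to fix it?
Bug: WHERE filters individual rows, not groups, so a group-level COUNT is invalid there

Fix: Group first with HAVING COUNT(*) >= 2, then COUNT the resulting groups

Corrected query:
SELECT COUNT(*) FROM (SELECT customer FROM orders GROUP BY customer HAVING COUNT(*) >= 2)

Result:
COUNT(*)
--------
1       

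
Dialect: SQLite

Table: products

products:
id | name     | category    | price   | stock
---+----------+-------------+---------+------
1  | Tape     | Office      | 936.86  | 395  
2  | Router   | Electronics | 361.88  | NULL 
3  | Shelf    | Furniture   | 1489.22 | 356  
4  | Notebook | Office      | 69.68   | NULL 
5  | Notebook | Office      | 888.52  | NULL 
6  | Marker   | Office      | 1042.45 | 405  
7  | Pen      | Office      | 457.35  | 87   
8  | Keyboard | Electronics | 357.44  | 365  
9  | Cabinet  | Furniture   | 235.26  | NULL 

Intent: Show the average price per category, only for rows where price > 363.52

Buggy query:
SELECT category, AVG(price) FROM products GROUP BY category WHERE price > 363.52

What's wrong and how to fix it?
Bug: WHERE cannot follow GROUP BY

Fix: Move the WHERE clause before GROUP BY

Corrected query:
SELECT category, AVG(price) FROM products WHERE price > 363.52 GROUP BY category

Result:
category  | AVG(price)
----------+-----------
Furniture | 1489.22   
Office    | 831.295   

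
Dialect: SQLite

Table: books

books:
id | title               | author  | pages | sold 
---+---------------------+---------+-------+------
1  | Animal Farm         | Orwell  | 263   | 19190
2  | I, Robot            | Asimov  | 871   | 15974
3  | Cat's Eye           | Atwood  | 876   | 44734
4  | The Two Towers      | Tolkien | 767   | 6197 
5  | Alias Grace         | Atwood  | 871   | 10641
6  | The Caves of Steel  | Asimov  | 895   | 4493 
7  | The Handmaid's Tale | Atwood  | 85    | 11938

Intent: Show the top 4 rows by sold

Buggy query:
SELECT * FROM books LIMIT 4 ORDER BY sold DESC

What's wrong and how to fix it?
Bug: LIMIT must come after ORDER BY

Fix: Swap the clauses: ORDER BY first, then LIMIT

Corrected query:
SELECT * FROM books ORDER BY sold DESC LIMIT 4

Result:
id | title               | author | pages | sold 
---+---------------------+--------+-------+------
3  | Cat's Eye           | Atwood | 876   | 44734
1  | Animal Farm         | Orwell | 263   | 19190
2  | I, Robot            | Asimov | 871   | 15974
7  | The Handmaid's Tale | Atwood | 85    | 11938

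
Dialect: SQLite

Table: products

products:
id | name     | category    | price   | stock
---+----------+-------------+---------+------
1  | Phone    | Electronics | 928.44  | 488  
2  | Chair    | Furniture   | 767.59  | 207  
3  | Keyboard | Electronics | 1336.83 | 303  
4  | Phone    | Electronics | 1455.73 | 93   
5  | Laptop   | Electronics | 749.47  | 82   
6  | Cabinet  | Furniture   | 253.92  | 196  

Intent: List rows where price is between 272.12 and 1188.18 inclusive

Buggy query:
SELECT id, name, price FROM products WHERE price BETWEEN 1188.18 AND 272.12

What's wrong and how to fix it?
Bug: BETWEEN expects the lower bound first; with 1188.18 AND 272.12 the range is empty

Fix: Swap the bounds so the smaller value comes first

Corrected query:
SELECT id, name, price FROM products WHERE price BETWEEN 272.12 AND 1188.18

Result:
id | name   | price 
---+--------+-------
1  | Phone  | 928.44
2  | Chair  | 767.59
5  | Laptop | 749.47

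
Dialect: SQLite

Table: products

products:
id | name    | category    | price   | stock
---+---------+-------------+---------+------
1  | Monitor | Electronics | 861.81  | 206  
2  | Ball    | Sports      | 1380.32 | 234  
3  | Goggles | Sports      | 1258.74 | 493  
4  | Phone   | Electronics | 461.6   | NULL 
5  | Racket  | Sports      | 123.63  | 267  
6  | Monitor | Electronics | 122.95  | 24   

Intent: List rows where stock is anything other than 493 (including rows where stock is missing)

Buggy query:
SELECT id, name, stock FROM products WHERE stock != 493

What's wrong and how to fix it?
Bug: 'stock != 493' is unknown when stock is NULL, so NULL rows are silently excluded

Fix: Add an explicit OR stock IS NULL to include the missing-value rows

Corrected query:
SELECT id, name, stock FROM products WHERE stock != 493 OR stock IS NULL

Result:
id | name    | stock
---+---------+------
1  | Monitor | 206  
2  | Ball    | 234  
4  | Phone   | NULL 
5  | Racket  | 267  
6  | Monitor | 24   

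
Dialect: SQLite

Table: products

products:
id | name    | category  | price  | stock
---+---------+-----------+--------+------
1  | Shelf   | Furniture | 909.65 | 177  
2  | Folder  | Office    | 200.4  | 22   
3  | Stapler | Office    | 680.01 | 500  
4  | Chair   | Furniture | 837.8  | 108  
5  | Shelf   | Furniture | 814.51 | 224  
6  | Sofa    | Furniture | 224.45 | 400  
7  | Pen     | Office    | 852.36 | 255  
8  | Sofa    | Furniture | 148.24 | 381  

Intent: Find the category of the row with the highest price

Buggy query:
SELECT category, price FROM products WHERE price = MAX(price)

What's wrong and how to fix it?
Bug: WHERE is evaluated per row; an aggregate over the whole table isn't defined there

Fix: Wrap MAX in a scalar subquery so WHERE compares against a single value

Corrected query:
SELECT category, price FROM products WHERE price = (SELECT MAX(price) FROM products)

Result:
category  | price 
----------+-------
Furniture | 909.65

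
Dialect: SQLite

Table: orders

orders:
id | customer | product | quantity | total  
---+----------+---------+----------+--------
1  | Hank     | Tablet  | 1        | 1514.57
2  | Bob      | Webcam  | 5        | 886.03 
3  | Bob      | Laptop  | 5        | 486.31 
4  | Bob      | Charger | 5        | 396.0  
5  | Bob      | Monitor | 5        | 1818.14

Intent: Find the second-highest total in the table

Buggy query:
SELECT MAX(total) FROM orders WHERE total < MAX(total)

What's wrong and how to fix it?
Bug: MAX(total) on the right of the comparison is an aggregate-in-WHERE error

Fix: Compute the overall MAX in a subquery, then take MAX of rows below it

Corrected query:
SELECT MAX(total) FROM orders WHERE total < (SELECT MAX(total) FROM orders)

Result:
MAX(total)
----------
1514.57   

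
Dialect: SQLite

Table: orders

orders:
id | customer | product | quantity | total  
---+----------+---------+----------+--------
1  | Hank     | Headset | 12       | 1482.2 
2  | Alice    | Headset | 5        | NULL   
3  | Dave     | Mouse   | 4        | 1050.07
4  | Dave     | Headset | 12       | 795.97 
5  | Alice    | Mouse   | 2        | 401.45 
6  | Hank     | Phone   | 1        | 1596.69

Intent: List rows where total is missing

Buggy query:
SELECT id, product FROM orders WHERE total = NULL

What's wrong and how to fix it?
Bug: Comparing to NULL with '=' never matches; NULL = NULL is unknown, not true

Fix: Replace '= NULL' with 'IS NULL'

Corrected query:
SELECT id, product FROM orders WHERE total IS NULL

Result:
id | product
---+--------
2  | Headset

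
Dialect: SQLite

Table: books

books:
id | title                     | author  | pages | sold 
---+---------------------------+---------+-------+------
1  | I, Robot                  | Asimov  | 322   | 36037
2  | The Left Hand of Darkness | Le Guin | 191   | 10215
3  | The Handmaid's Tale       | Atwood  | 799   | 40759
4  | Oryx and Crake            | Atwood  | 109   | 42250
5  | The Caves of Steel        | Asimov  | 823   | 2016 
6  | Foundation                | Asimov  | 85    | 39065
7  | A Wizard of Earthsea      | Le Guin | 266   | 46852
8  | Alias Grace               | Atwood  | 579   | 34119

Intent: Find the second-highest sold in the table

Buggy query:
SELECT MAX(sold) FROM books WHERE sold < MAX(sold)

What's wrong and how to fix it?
Bug: The inner MAX is an aggregate inside WHERE, which is not allowed

Fix: Put the inner MAX in a scalar subquery

Corrected query:
SELECT MAX(sold) FROM books WHERE sold < (SELECT MAX(sold) FROM books)

Result:
MAX(sold)
---------
42250    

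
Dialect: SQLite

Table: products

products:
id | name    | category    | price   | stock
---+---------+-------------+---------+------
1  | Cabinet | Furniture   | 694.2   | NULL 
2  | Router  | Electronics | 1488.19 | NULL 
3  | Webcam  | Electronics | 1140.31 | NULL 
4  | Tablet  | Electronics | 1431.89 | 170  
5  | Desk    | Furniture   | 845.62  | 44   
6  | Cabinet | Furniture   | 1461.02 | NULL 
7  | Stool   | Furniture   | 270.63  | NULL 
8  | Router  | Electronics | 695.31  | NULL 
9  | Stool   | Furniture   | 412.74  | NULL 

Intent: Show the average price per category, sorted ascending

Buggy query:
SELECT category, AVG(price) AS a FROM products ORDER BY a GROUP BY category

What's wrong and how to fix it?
Bug: GROUP BY must precede ORDER BY

Fix: Move ORDER BY to the end, after GROUP BY

Corrected query:
SELECT category, AVG(price) AS a FROM products GROUP BY category ORDER BY a

Result:
category    | a       
------------+---------
Furniture   | 736.842 
Electronics | 1188.925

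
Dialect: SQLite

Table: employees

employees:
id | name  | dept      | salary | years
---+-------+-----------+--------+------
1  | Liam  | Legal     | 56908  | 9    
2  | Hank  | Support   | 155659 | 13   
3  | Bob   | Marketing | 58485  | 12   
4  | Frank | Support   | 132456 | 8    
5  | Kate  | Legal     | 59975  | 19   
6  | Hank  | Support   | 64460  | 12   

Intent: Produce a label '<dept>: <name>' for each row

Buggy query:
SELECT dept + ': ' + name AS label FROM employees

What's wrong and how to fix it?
Bug: '+' is numeric addition; on text columns SQLite converts them to 0 instead of concatenating

Fix: Replace + with || to concatenate text

Corrected query:
SELECT dept || ': ' || name AS label FROM employees

Result:
label         
--------------
Legal: Liam   
Support: Hank 
Marketing: Bob
Support: Frank
Legal: Kate   
Support: Hank 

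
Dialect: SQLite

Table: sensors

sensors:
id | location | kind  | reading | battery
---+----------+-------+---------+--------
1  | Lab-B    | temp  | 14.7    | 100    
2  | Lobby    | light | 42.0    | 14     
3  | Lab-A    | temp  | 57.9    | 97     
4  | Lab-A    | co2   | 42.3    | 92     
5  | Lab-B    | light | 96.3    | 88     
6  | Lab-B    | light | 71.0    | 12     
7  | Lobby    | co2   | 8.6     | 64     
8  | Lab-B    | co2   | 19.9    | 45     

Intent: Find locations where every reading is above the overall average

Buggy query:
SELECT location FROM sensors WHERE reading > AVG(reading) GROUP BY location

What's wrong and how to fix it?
Bug: WHERE evaluates per row before aggregation, so AVG() is unavailable

Fix: Compute the overall average in a scalar subquery and compare each group's MIN against it in HAVING

Corrected query:
SELECT location FROM sensors GROUP BY location HAVING MIN(reading) > (SELECT AVG(reading) FROM sensors)

Result:
(no rows)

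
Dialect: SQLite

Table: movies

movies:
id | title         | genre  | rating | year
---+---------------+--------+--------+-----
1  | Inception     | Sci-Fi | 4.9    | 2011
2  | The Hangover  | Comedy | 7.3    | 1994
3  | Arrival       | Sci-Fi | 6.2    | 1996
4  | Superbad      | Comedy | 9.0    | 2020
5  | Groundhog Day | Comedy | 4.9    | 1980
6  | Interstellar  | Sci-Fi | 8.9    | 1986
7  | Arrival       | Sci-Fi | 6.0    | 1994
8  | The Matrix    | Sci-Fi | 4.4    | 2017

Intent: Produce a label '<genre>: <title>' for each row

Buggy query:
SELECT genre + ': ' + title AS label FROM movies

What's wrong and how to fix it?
Bug: SQLite uses || for string concatenation; + coerces text to numbers (yielding 0)

Fix: Use the || operator for string concatenation

Corrected query:
SELECT genre || ': ' || title AS label FROM movies

Result:
label                
---------------------
Sci-Fi: Inception    
Comedy: The Hangover 
Sci-Fi: Arrival      
Comedy: Superbad     
Comedy: Groundhog Day
Sci-Fi: Interstellar 
Sci-Fi: Arrival      
Sci-Fi: The Matrix   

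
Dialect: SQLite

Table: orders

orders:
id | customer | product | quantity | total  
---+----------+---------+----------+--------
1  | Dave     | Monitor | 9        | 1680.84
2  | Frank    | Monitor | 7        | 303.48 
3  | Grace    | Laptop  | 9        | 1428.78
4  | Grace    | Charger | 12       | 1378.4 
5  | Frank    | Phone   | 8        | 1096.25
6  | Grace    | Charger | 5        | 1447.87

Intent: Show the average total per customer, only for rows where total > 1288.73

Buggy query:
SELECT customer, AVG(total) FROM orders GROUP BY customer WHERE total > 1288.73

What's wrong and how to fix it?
Bug: WHERE cannot follow GROUP BY

Fix: Move the WHERE clause before GROUP BY

Corrected query:
SELECT customer, AVG(total) FROM orders WHERE total > 1288.73 GROUP BY customer

Result:
customer | AVG(total)
---------+-----------
Dave     | 1680.84   
Grace    | 1418.35   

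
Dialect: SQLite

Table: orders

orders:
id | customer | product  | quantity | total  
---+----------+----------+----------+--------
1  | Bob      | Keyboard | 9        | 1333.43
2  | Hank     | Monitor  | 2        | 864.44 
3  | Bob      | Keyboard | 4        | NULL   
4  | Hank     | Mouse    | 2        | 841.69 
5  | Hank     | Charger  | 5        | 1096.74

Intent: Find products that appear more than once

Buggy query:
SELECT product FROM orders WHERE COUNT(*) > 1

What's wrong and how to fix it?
Bug: WHERE can't reference COUNT(*); aggregates are computed after WHERE

Fix: GROUP BY product, then filter groups with HAVING COUNT(*) > 1

Corrected query:
SELECT product FROM orders GROUP BY product HAVING COUNT(*) > 1

Result:
product 
--------
Keyboard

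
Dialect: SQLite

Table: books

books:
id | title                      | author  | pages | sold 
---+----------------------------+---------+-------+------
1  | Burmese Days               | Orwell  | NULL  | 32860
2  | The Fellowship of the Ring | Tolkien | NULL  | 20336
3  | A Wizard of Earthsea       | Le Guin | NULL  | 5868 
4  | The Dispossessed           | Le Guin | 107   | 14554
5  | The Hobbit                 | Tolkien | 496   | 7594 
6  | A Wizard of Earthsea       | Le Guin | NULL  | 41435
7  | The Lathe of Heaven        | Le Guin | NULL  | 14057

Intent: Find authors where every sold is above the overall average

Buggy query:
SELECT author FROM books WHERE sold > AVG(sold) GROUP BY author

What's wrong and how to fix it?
Bug: AVG() is an aggregate; it can't sit directly in WHERE

Fix: Compute the overall average in a scalar subquery and compare each group's MIN against it in HAVING

Corrected query:
SELECT author FROM books GROUP BY author HAVING MIN(sold) > (SELECT AVG(sold) FROM books)

Result:
author
------
Orwell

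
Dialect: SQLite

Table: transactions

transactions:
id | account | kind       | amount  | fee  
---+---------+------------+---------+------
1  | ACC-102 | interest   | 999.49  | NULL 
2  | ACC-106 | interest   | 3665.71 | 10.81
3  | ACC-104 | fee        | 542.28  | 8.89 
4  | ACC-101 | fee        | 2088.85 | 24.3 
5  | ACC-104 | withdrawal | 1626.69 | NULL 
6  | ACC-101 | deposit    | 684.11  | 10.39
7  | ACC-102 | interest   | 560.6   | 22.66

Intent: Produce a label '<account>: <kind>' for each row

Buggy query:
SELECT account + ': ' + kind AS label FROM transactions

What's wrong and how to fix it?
Bug: SQLite uses || for string concatenation; + coerces text to numbers (yielding 0)

Fix: Replace + with || to concatenate text

Corrected query:
SELECT account || ': ' || kind AS label FROM transactions

Result:
label              
-------------------
ACC-102: interest  
ACC-106: interest  
ACC-104: fee       
ACC-101: fee       
ACC-104: withdrawal
ACC-101: deposit   
ACC-102: interest  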